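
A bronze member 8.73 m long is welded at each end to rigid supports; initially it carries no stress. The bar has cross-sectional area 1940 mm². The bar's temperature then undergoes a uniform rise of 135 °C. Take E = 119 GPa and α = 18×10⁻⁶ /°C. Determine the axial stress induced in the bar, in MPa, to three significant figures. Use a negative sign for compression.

-289 MPa

Free thermal expansion αLΔT = 18e-6 · 8730 · 135 = 21.21 mm.
The walls impose strain ε = −(21.21)/8730 = -2.4300e-03; σ = Eε = 119000 · -2.4300e-03 = -289.2 MPa.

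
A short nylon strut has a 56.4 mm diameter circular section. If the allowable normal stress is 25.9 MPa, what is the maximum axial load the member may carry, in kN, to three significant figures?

64.7 kN

A = 2498 mm².
P_max = σ_allow · A = 25.9 · 2498 = 64710 N = 64.71 kN.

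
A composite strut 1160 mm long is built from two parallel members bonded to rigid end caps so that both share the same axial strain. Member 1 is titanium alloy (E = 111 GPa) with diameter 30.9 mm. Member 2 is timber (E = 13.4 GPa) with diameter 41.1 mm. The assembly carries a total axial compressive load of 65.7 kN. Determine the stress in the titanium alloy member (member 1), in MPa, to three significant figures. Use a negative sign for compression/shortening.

-72.2 MPa

A_1 = 749.9 mm².
A_2 = 1327 mm².
Equal strain + equilibrium ⇒ each member carries load in proportion to AE: A₁E₁ = 83240000 N, A₂E₂ = 17780000 N, ΣAE = 101000000 N.
σ₁ = P·E₁/ΣAE = -65700·111000/101000000 = -72.19 MPa.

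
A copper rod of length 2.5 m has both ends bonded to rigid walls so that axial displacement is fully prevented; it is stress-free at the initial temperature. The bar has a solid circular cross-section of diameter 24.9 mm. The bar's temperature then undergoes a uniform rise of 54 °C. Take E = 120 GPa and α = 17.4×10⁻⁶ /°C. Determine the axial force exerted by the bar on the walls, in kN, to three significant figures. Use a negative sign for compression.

Free thermal expansion αLΔT = 17.4e-6 · 2500 · 54 = 2.349 mm.
The walls impose strain ε = −(2.349)/2500 = -9.3960e-04; σ = Eε = 120000 · -9.3960e-04 = -112.8 MPa.
Wall reaction R = σ·A = -112.8·487 = -54910 N = -54.91 kN.

-54.9 kN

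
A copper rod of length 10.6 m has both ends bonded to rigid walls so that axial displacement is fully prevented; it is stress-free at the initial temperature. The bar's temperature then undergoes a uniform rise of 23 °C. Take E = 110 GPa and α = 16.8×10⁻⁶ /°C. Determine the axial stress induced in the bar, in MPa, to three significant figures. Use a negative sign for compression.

-42.5 MPa

Free thermal expansion αLΔT = 16.8e-6 · 10600 · 23 = 4.096 mm.
The walls impose strain ε = −(4.096)/10600 = -3.8640e-04; σ = Eε = 110000 · -3.8640e-04 = -42.5 MPa.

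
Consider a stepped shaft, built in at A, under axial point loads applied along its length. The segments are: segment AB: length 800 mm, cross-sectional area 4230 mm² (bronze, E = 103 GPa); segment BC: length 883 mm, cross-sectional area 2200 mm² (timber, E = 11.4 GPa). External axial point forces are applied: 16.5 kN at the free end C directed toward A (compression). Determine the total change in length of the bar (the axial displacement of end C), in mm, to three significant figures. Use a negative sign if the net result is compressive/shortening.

-0.611 mm

Internal axial forces (sectioning from the free end, tension +): N_BC = -16.5 kN, N_AB = -16.5 kN.
δ_AB = -16500·800/(4230·103000) = -0.0303 mm
δ_BC = -16500·883/(2200·11400) = -0.5809 mm
δ = Σδ_i = -0.6112 mm.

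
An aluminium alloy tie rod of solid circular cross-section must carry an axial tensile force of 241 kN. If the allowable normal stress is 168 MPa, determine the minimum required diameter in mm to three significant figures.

Required area A ≥ P/σ_allow = 241000/168 = 1435 mm².
For a solid circular section, d ≥ √(4A/π) = 42.74 mm.

42.7 mm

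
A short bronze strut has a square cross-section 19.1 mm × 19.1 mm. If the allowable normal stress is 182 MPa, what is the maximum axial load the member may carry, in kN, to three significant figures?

66.4 kN

A = 364.8 mm².
P_max = σ_allow · A = 182 · 364.8 = 66400 N = 66.4 kN.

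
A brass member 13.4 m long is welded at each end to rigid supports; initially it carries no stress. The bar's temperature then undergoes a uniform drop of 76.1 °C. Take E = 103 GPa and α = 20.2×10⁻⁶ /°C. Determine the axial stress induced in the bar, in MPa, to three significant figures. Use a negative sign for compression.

Free thermal expansion αLΔT = 20.2e-6 · 13400 · -76.1 = -20.6 mm.
The walls impose strain ε = −(-20.6)/13400 = 1.5372e-03; σ = Eε = 103000 · 1.5372e-03 = 158.3 MPa.

158 MPa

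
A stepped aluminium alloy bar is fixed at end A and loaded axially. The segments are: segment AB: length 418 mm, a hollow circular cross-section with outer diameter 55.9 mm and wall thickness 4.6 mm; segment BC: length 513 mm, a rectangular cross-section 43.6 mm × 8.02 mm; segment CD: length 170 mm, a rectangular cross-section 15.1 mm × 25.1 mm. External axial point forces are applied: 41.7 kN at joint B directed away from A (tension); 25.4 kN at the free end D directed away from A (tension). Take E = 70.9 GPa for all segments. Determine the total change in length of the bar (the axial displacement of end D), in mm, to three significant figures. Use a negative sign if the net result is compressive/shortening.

1.22 mm

Internal axial forces (sectioning from the free end, tension +): N_CD = 25.4 kN, N_BC = 25.4 kN, N_AB = 67.1 kN.
A_AB = 741.4 mm².
A_BC = 349.7 mm².
A_CD = 379 mm².
δ_AB = 67100·418/(741.4·70900) = 0.5336 mm
δ_BC = 25400·513/(349.7·70900) = 0.5256 mm
δ_CD = 25400·170/(379·70900) = 0.1607 mm
δ = Σδ_i = 1.22 mm.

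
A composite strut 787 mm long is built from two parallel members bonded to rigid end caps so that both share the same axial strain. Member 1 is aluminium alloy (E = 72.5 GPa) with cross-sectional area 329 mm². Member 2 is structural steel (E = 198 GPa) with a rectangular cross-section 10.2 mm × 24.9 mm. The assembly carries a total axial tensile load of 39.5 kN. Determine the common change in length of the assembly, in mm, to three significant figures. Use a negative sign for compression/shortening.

0.419 mm

A_2 = 254 mm².
Equal strain + equilibrium ⇒ each member carries load in proportion to AE: A₁E₁ = 23850000 N, A₂E₂ = 50290000 N, ΣAE = 74140000 N.
δ = PL/ΣAE = 39500·787/74140000 = 0.4193 mm.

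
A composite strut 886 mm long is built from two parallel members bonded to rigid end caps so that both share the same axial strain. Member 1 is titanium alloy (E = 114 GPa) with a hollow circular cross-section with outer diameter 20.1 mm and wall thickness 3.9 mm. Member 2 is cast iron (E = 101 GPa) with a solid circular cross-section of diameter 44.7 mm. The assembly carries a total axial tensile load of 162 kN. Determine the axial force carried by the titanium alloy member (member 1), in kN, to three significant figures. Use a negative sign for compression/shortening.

20.2 kN

A_1 = 198.5 mm².
A_2 = 1569 mm².
Equal strain + equilibrium ⇒ each member carries load in proportion to AE: A₁E₁ = 22630000 N, A₂E₂ = 158500000 N, ΣAE = 181100000 N.
F₁ = P·A₁E₁/ΣAE = 162000·22630000/181100000 = 20240 N.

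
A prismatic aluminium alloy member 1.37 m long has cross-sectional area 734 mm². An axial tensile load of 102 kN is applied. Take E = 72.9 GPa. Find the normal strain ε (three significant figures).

σ = N/A = 139 MPa; ε = σ/E = 139/72900 = 1.906e-03.

0.00191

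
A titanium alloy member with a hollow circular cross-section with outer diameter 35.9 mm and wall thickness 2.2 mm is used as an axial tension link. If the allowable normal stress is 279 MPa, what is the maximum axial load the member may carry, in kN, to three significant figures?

A = 232.9 mm².
P_max = σ_allow · A = 279 · 232.9 = 64980 N = 64.98 kN.

65.0 kN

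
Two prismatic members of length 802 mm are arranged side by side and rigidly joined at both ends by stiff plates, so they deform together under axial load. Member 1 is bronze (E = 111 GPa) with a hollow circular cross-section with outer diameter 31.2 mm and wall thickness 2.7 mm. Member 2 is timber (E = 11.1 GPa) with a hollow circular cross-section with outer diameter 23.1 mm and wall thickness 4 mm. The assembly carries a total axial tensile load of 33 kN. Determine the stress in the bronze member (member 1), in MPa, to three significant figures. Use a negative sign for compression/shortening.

124 MPa

A_1 = 241.7 mm².
A_2 = 240 mm².
Equal strain + equilibrium ⇒ each member carries load in proportion to AE: A₁E₁ = 26830000 N, A₂E₂ = 2664000 N, ΣAE = 29500000 N.
σ₁ = P·E₁/ΣAE = 33000·111000/29500000 = 124.2 MPa.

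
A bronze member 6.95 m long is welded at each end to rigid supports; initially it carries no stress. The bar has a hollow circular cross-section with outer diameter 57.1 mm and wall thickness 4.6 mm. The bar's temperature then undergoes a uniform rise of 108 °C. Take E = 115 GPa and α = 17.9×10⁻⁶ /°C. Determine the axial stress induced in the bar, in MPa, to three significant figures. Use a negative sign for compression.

Free thermal expansion αLΔT = 17.9e-6 · 6950 · 108 = 13.44 mm.
The walls impose strain ε = −(13.44)/6950 = -1.9332e-03; σ = Eε = 115000 · -1.9332e-03 = -222.3 MPa.

-222 MPa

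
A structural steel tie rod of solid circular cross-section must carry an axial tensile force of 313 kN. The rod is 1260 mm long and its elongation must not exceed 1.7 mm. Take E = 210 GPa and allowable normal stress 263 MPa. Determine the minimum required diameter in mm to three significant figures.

Required area A ≥ P/σ_allow = 313000/263 = 1190 mm².
For a solid circular section, d ≥ √(4A/π) = 38.93 mm.
Elongation limit: A ≥ PL/(Eδ_allow) = 313000·1260/(210000·1.7) = 1105 mm² ⇒ d ≥ 37.5 mm.
The stress limit governs.

38.9 mm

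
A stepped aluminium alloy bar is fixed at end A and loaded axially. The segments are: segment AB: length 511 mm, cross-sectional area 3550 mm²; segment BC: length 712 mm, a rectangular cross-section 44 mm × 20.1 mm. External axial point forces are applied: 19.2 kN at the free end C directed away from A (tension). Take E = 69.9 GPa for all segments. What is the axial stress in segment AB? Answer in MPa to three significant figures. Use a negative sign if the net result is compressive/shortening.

5.41 MPa

Internal axial forces (sectioning from the free end, tension +): N_BC = 19.2 kN, N_AB = 19.2 kN.
σ_AB = N_AB/A_AB = 19200/3550 = 5.408 MPa.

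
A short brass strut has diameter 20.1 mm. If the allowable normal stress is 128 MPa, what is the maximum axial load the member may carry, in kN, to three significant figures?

A = 317.3 mm².
P_max = σ_allow · A = 128 · 317.3 = 40620 N = 40.62 kN.

40.6 kN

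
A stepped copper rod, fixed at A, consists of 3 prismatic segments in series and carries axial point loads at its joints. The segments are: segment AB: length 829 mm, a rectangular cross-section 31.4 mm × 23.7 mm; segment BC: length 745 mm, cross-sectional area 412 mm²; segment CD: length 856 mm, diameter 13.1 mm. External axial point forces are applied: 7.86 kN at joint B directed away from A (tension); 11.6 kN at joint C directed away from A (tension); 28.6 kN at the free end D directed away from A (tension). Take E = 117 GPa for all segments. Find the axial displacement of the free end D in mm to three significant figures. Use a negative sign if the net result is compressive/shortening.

Internal axial forces (sectioning from the free end, tension +): N_CD = 28.6 kN, N_BC = 40.2 kN, N_AB = 48.06 kN.
A_AB = 744.2 mm².
A_CD = 134.8 mm².
δ_AB = 48060·829/(744.2·117000) = 0.4576 mm
δ_BC = 40200·745/(412·117000) = 0.6213 mm
δ_CD = 28600·856/(134.8·117000) = 1.552 mm
δ = Σδ_i = 2.631 mm.

2.63 mm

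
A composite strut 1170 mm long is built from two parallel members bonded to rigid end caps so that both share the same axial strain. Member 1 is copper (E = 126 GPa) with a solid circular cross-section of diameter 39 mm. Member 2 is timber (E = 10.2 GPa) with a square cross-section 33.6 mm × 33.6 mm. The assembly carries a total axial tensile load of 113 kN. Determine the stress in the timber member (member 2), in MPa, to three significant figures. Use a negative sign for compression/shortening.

A_1 = 1195 mm².
A_2 = 1129 mm².
Equal strain + equilibrium ⇒ each member carries load in proportion to AE: A₁E₁ = 150500000 N, A₂E₂ = 11520000 N, ΣAE = 162000000 N.
σ₂ = P·E₂/ΣAE = 113000·10200/162000000 = 7.113 MPa.

7.11 MPa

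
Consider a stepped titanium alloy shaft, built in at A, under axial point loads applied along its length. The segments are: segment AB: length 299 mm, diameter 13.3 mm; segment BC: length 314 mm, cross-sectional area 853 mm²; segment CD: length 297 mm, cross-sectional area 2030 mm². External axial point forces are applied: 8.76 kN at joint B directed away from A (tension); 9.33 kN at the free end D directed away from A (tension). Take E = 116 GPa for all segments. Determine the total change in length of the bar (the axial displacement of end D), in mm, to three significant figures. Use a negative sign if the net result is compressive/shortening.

0.377 mm

Internal axial forces (sectioning from the free end, tension +): N_CD = 9.33 kN, N_BC = 9.33 kN, N_AB = 18.09 kN.
A_AB = 138.9 mm².
δ_AB = 18090·299/(138.9·116000) = 0.3356 mm
δ_BC = 9330·314/(853·116000) = 0.02961 mm
δ_CD = 9330·297/(2030·116000) = 0.01177 mm
δ = Σδ_i = 0.377 mm.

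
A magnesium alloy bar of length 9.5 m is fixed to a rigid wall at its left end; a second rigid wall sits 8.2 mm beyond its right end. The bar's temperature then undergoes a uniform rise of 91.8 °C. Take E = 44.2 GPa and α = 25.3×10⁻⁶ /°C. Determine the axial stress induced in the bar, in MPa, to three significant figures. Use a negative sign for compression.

-64.5 MPa

Free thermal expansion αLΔT = 25.3e-6 · 9500 · 91.8 = 22.06 mm.
The walls engage after the gap closes; constrained expansion = 22.06 − 8.2 = 13.86 mm.
The walls impose strain ε = −(13.86)/9500 = -1.4594e-03; σ = Eε = 44200 · -1.4594e-03 = -64.5 MPa.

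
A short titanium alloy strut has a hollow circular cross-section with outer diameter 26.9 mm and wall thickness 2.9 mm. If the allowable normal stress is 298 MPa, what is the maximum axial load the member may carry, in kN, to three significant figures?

65.2 kN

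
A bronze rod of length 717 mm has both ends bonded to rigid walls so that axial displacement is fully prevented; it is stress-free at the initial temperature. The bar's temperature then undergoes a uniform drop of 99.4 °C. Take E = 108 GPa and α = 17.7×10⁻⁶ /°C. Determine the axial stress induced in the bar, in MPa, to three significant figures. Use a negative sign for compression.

Free thermal expansion αLΔT = 17.7e-6 · 717 · -99.4 = -1.261 mm.
The walls impose strain ε = −(-1.261)/717 = 1.7594e-03; σ = Eε = 108000 · 1.7594e-03 = 190 MPa.

190 MPa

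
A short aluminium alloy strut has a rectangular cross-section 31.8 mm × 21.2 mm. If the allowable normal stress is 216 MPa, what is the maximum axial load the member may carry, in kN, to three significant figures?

A = 674.2 mm².
P_max = σ_allow · A = 216 · 674.2 = 145600 N = 145.6 kN.

146 kN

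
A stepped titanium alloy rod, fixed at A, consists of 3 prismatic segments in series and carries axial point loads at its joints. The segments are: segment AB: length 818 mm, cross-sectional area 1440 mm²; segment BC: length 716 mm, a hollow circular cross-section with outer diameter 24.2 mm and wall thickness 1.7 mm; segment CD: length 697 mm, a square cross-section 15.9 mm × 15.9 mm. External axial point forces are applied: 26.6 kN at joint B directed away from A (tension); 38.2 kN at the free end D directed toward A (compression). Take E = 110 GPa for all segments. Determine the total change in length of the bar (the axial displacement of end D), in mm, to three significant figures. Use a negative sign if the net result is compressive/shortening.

-3.09 mm

Internal axial forces (sectioning from the free end, tension +): N_CD = -38.2 kN, N_BC = -38.2 kN, N_AB = -11.6 kN.
A_BC = 120.2 mm².
A_CD = 252.8 mm².
δ_AB = -11600·818/(1440·110000) = -0.0599 mm
δ_BC = -38200·716/(120.2·110000) = -2.069 mm
δ_CD = -38200·697/(252.8·110000) = -0.9574 mm
δ = Σδ_i = -3.087 mm.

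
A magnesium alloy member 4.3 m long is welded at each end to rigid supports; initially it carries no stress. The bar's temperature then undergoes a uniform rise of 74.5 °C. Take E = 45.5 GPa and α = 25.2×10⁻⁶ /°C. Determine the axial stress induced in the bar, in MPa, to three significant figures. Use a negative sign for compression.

-85.4 MPa

Free thermal expansion αLΔT = 25.2e-6 · 4300 · 74.5 = 8.073 mm.
The walls impose strain ε = −(8.073)/4300 = -1.8774e-03; σ = Eε = 45500 · -1.8774e-03 = -85.42 MPa.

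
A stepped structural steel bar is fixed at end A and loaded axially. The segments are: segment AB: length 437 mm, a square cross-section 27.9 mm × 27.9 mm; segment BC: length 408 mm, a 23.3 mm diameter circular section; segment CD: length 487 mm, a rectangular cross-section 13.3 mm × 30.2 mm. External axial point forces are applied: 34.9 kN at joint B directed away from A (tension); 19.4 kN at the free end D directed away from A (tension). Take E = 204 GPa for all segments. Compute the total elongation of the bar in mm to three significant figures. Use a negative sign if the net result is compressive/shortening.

Internal axial forces (sectioning from the free end, tension +): N_CD = 19.4 kN, N_BC = 19.4 kN, N_AB = 54.3 kN.
A_AB = 778.4 mm².
A_BC = 426.4 mm².
A_CD = 401.7 mm².
δ_AB = 54300·437/(778.4·204000) = 0.1494 mm
δ_BC = 19400·408/(426.4·204000) = 0.091 mm
δ_CD = 19400·487/(401.7·204000) = 0.1153 mm
δ = Σδ_i = 0.3557 mm.

0.356 mm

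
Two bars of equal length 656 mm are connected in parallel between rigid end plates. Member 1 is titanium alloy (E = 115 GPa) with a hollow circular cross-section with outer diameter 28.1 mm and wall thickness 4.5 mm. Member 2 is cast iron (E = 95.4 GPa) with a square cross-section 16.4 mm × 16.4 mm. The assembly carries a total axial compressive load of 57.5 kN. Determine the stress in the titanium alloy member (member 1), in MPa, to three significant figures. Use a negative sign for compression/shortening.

A_1 = 333.6 mm².
A_2 = 269 mm².
Equal strain + equilibrium ⇒ each member carries load in proportion to AE: A₁E₁ = 38370000 N, A₂E₂ = 25660000 N, ΣAE = 64030000 N.
σ₁ = P·E₁/ΣAE = -57500·115000/64030000 = -103.3 MPa.

-103 MPa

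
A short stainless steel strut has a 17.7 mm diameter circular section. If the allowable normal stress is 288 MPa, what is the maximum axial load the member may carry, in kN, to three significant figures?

70.9 kN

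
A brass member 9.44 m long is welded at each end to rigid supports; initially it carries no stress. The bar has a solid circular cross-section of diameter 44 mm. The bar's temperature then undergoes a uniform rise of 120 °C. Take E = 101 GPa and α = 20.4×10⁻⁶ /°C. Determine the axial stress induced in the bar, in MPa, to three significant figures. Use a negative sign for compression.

-247 MPa

Free thermal expansion αLΔT = 20.4e-6 · 9440 · 120 = 23.11 mm.
The walls impose strain ε = −(23.11)/9440 = -2.4480e-03; σ = Eε = 101000 · -2.4480e-03 = -247.2 MPa.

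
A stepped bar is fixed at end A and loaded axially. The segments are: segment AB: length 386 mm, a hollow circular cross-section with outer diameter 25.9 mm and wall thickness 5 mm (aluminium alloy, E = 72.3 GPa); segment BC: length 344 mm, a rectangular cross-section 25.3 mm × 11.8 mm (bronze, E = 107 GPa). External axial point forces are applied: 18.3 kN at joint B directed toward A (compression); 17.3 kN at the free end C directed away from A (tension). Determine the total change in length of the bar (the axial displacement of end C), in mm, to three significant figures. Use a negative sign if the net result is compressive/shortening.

Internal axial forces (sectioning from the free end, tension +): N_BC = 17.3 kN, N_AB = -1 kN.
A_AB = 328.3 mm².
A_BC = 298.5 mm².
δ_AB = -1000·386/(328.3·72300) = -0.01626 mm
δ_BC = 17300·344/(298.5·107000) = 0.1863 mm
δ = Σδ_i = 0.17 mm.

0.170 mm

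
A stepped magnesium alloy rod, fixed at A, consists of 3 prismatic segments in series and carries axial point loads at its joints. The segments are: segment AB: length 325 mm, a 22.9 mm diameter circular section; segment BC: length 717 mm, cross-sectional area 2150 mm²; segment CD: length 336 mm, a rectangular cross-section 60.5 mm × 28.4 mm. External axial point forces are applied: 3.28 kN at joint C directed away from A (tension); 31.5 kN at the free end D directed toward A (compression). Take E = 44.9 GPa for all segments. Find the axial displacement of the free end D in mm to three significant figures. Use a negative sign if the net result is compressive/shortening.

Internal axial forces (sectioning from the free end, tension +): N_CD = -31.5 kN, N_BC = -28.22 kN, N_AB = -28.22 kN.
A_AB = 411.9 mm².
A_CD = 1718 mm².
δ_AB = -28220·325/(411.9·44900) = -0.4959 mm
δ_BC = -28220·717/(2150·44900) = -0.2096 mm
δ_CD = -31500·336/(1718·44900) = -0.1372 mm
δ = Σδ_i = -0.8427 mm.

-0.843 mm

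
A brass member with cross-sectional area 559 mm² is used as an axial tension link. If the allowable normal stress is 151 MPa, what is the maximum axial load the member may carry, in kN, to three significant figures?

84.4 kN

P_max = σ_allow · A = 151 · 559 = 84410 N = 84.41 kN.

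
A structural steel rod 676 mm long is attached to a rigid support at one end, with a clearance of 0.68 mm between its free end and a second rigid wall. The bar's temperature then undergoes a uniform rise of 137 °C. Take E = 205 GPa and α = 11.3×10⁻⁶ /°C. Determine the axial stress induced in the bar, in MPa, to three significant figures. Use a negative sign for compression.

-111 MPa

Free thermal expansion αLΔT = 11.3e-6 · 676 · 137 = 1.047 mm.
The walls engage after the gap closes; constrained expansion = 1.047 − 0.68 = 0.3665 mm.
The walls impose strain ε = −(0.3665)/676 = -5.4218e-04; σ = Eε = 205000 · -5.4218e-04 = -111.1 MPa.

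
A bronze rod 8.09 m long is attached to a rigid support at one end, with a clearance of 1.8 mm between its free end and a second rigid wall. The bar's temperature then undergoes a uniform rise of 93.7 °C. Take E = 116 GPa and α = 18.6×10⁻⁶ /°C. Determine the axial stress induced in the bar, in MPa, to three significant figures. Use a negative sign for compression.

Free thermal expansion αLΔT = 18.6e-6 · 8090 · 93.7 = 14.1 mm.
The walls engage after the gap closes; constrained expansion = 14.1 − 1.8 = 12.3 mm.
The walls impose strain ε = −(12.3)/8090 = -1.5203e-03; σ = Eε = 116000 · -1.5203e-03 = -176.4 MPa.

-176 MPa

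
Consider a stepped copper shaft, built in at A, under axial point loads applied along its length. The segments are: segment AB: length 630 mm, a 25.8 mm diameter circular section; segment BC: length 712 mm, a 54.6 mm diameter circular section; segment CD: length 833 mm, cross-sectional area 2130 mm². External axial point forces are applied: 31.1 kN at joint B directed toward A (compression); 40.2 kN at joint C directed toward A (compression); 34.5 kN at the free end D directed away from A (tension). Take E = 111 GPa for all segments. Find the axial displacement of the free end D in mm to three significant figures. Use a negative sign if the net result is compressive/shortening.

-0.294 mm

Internal axial forces (sectioning from the free end, tension +): N_CD = 34.5 kN, N_BC = -5.7 kN, N_AB = -36.8 kN.
A_AB = 522.8 mm².
A_BC = 2341 mm².
δ_AB = -36800·630/(522.8·111000) = -0.3995 mm
δ_BC = -5700·712/(2341·111000) = -0.01562 mm
δ_CD = 34500·833/(2130·111000) = 0.1216 mm
δ = Σδ_i = -0.2936 mm.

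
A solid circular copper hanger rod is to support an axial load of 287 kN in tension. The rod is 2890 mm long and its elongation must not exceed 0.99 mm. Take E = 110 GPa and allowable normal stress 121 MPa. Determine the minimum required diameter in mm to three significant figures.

98.5 mm

Required area A ≥ P/σ_allow = 287000/121 = 2372 mm².
For a solid circular section, d ≥ √(4A/π) = 54.95 mm.
Elongation limit: A ≥ PL/(Eδ_allow) = 287000·2890/(110000·0.99) = 7616 mm² ⇒ d ≥ 98.48 mm.
The elongation limit governs.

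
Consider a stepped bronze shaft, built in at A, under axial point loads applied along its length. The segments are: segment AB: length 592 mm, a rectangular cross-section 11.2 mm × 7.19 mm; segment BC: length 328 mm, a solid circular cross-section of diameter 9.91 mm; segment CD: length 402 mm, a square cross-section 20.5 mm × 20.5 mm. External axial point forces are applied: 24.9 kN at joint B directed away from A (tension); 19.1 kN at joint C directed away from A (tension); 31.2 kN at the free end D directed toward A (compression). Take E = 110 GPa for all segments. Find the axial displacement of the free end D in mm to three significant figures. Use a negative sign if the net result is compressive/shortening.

Internal axial forces (sectioning from the free end, tension +): N_CD = -31.2 kN, N_BC = -12.1 kN, N_AB = 12.8 kN.
A_AB = 80.53 mm².
A_BC = 77.13 mm².
A_CD = 420.2 mm².
δ_AB = 12800·592/(80.53·110000) = 0.8554 mm
δ_BC = -12100·328/(77.13·110000) = -0.4678 mm
δ_CD = -31200·402/(420.2·110000) = -0.2713 mm
δ = Σδ_i = 0.1164 mm.

0.116 mm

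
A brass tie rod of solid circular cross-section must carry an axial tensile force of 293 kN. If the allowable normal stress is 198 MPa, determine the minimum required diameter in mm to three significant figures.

Required area A ≥ P/σ_allow = 293000/198 = 1480 mm².
For a solid circular section, d ≥ √(4A/π) = 43.41 mm.

43.4 mm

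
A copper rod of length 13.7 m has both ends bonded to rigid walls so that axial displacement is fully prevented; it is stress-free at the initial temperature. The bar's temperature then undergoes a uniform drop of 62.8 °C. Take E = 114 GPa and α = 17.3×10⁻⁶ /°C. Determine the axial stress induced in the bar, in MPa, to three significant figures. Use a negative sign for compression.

Free thermal expansion αLΔT = 17.3e-6 · 13700 · -62.8 = -14.88 mm.
The walls impose strain ε = −(-14.88)/13700 = 1.0864e-03; σ = Eε = 114000 · 1.0864e-03 = 123.9 MPa.

124 MPa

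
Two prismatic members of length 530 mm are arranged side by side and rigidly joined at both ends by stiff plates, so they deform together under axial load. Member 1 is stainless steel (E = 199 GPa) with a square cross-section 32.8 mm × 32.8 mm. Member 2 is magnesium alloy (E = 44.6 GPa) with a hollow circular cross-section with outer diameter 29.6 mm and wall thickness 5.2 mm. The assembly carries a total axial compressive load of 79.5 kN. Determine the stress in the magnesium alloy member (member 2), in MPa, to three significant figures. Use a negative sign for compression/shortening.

-15.3 MPa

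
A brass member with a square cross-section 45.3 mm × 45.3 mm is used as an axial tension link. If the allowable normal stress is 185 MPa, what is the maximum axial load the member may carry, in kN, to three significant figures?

380 kN

A = 2052 mm².
P_max = σ_allow · A = 185 · 2052 = 379600 N = 379.6 kN.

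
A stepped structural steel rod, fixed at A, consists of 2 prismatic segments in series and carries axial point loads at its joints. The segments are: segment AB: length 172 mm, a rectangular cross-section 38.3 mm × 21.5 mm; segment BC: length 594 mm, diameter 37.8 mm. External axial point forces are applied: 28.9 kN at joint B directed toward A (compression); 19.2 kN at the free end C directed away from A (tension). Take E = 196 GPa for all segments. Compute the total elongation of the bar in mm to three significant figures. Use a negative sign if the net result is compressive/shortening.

0.0415 mm

Internal axial forces (sectioning from the free end, tension +): N_BC = 19.2 kN, N_AB = -9.7 kN.
A_AB = 823.4 mm².
A_BC = 1122 mm².
δ_AB = -9700·172/(823.4·196000) = -0.01034 mm
δ_BC = 19200·594/(1122·196000) = 0.05185 mm
δ = Σδ_i = 0.04151 mm.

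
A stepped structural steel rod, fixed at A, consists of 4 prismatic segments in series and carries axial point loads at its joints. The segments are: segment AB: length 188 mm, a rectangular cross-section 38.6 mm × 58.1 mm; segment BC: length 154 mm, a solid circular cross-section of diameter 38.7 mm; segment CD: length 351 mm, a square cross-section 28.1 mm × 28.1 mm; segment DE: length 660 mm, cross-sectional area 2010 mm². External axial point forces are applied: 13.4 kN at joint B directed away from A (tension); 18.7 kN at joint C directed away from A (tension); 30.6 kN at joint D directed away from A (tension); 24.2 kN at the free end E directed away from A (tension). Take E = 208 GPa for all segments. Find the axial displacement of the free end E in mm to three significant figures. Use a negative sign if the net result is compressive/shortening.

0.237 mm

Internal axial forces (sectioning from the free end, tension +): N_DE = 24.2 kN, N_CD = 54.8 kN, N_BC = 73.5 kN, N_AB = 86.9 kN.
A_AB = 2243 mm².
A_BC = 1176 mm².
A_CD = 789.6 mm².
δ_AB = 86900·188/(2243·208000) = 0.03502 mm
δ_BC = 73500·154/(1176·208000) = 0.04626 mm
δ_CD = 54800·351/(789.6·208000) = 0.1171 mm
δ_DE = 24200·660/(2010·208000) = 0.0382 mm
δ = Σδ_i = 0.2366 mm.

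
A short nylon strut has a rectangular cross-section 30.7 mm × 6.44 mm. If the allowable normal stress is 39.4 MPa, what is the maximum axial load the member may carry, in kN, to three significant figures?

A = 197.7 mm².
P_max = σ_allow · A = 39.4 · 197.7 = 7790 N = 7.79 kN.

7.79 kN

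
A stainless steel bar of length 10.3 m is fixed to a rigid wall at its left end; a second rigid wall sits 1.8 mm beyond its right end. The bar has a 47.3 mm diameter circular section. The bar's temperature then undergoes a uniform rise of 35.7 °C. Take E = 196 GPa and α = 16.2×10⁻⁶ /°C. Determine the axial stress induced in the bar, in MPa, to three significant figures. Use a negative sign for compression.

-79.1 MPa

Free thermal expansion αLΔT = 16.2e-6 · 10300 · 35.7 = 5.957 mm.
The walls engage after the gap closes; constrained expansion = 5.957 − 1.8 = 4.157 mm.
The walls impose strain ε = −(4.157)/10300 = -4.0358e-04; σ = Eε = 196000 · -4.0358e-04 = -79.1 MPa.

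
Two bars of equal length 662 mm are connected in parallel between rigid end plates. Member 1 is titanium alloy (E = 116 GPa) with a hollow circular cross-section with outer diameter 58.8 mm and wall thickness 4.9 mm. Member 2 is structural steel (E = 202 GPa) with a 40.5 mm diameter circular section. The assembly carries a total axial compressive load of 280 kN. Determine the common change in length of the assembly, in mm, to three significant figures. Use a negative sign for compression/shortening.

A_1 = 829.7 mm².
A_2 = 1288 mm².
Equal strain + equilibrium ⇒ each member carries load in proportion to AE: A₁E₁ = 96250000 N, A₂E₂ = 260200000 N, ΣAE = 356500000 N.
δ = PL/ΣAE = -280000·662/356500000 = -0.52 mm.

-0.520 mm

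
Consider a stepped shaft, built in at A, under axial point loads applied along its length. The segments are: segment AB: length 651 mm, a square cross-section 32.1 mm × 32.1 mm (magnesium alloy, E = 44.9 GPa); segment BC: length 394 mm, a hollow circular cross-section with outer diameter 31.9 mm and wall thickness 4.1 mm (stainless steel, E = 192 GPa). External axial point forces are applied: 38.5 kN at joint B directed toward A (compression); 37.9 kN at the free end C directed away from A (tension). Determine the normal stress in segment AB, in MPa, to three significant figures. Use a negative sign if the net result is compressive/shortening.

-0.582 MPa

Internal axial forces (sectioning from the free end, tension +): N_BC = 37.9 kN, N_AB = -0.6 kN.
A_AB = 1030 mm².
σ_AB = N_AB/A_AB = -600/1030 = -0.5823 MPa.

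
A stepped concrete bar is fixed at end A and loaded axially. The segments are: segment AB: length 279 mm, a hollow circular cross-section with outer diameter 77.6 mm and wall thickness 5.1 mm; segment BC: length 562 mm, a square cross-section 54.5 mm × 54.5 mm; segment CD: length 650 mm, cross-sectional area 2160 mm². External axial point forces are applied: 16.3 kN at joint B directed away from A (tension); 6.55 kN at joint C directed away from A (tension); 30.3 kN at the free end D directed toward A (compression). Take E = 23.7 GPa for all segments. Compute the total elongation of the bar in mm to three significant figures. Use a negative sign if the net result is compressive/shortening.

Internal axial forces (sectioning from the free end, tension +): N_CD = -30.3 kN, N_BC = -23.75 kN, N_AB = -7.45 kN.
A_AB = 1162 mm².
A_BC = 2970 mm².
δ_AB = -7450·279/(1162·23700) = -0.0755 mm
δ_BC = -23750·562/(2970·23700) = -0.1896 mm
δ_CD = -30300·650/(2160·23700) = -0.3847 mm
δ = Σδ_i = -0.6498 mm.

-0.650 mm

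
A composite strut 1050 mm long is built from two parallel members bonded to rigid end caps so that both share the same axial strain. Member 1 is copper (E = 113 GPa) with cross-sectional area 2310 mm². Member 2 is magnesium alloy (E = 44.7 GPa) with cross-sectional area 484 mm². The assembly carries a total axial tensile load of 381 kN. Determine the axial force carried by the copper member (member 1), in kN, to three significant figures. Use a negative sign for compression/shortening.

Equal strain + equilibrium ⇒ each member carries load in proportion to AE: A₁E₁ = 261000000 N, A₂E₂ = 21630000 N, ΣAE = 282700000 N.
F₁ = P·A₁E₁/ΣAE = 381000·261000000/282700000 = 351800 N.

352 kN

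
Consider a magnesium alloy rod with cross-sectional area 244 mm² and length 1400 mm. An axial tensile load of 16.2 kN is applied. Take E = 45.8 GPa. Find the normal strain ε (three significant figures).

0.00145

σ = N/A = 66.39 MPa; ε = σ/E = 66.39/45800 = 1.450e-03.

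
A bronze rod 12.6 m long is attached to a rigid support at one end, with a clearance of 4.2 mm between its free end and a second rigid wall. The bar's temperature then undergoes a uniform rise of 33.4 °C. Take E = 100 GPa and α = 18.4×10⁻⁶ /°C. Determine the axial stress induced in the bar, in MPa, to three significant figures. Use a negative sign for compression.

-28.1 MPa

Free thermal expansion αLΔT = 18.4e-6 · 12600 · 33.4 = 7.743 mm.
The walls engage after the gap closes; constrained expansion = 7.743 − 4.2 = 3.543 mm.
The walls impose strain ε = −(3.543)/12600 = -2.8123e-04; σ = Eε = 100000 · -2.8123e-04 = -28.12 MPa.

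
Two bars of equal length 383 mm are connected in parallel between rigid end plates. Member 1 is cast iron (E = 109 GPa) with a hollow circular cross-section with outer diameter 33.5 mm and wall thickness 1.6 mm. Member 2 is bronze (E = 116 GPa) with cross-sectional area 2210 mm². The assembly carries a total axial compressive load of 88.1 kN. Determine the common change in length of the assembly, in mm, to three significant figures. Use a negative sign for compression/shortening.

A_1 = 160.3 mm².
Equal strain + equilibrium ⇒ each member carries load in proportion to AE: A₁E₁ = 17480000 N, A₂E₂ = 256400000 N, ΣAE = 273800000 N.
δ = PL/ΣAE = -88100·383/273800000 = -0.1232 mm.

-0.123 mm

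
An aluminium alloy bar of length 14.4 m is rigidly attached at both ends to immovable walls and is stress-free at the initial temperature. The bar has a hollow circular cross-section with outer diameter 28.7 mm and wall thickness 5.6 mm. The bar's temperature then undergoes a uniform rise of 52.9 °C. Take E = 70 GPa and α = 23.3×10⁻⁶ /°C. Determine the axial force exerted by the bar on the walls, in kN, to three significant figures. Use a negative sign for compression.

-35.1 kN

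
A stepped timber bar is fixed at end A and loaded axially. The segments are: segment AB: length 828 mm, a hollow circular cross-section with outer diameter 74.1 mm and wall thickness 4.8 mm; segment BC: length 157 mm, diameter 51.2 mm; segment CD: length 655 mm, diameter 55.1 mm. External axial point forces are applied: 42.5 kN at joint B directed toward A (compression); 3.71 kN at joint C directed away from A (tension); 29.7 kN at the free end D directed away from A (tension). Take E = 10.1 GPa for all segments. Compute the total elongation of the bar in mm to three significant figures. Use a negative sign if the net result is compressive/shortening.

0.347 mm

Internal axial forces (sectioning from the free end, tension +): N_CD = 29.7 kN, N_BC = 33.41 kN, N_AB = -9.09 kN.
A_AB = 1045 mm².
A_BC = 2059 mm².
A_CD = 2384 mm².
δ_AB = -9090·828/(1045·10100) = -0.7131 mm
δ_BC = 33410·157/(2059·10100) = 0.2522 mm
δ_CD = 29700·655/(2384·10100) = 0.8078 mm
δ = Σδ_i = 0.3469 mm.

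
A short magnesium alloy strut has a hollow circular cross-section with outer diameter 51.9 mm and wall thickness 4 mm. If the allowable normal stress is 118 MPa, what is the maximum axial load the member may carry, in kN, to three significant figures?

71.0 kN

A = 601.9 mm².
P_max = σ_allow · A = 118 · 601.9 = 71030 N = 71.03 kN.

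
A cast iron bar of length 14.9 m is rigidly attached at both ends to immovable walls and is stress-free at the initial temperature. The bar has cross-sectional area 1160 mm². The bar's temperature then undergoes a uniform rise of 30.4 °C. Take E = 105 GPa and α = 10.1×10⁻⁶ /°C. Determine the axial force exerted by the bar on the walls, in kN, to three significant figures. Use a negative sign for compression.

-37.4 kN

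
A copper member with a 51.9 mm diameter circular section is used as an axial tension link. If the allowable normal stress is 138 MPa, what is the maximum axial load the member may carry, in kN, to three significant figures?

292 kN

A = 2116 mm².
P_max = σ_allow · A = 138 · 2116 = 291900 N = 291.9 kN.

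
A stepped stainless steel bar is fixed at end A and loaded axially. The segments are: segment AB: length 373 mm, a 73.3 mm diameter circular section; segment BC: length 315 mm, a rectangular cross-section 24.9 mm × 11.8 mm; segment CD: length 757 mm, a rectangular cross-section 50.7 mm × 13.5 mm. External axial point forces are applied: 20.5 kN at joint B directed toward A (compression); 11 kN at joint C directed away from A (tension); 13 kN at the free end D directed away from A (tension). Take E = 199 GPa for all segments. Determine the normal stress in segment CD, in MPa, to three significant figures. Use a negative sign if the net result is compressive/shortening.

19.0 MPa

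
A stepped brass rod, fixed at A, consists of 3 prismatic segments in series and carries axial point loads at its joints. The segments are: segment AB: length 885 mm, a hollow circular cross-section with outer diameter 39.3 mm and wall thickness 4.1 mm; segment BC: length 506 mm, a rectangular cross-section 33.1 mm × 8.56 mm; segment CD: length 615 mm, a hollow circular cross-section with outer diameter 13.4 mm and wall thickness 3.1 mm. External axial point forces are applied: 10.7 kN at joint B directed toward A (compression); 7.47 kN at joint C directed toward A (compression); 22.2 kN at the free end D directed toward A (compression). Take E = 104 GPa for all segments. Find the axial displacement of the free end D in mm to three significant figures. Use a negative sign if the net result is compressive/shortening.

-2.58 mm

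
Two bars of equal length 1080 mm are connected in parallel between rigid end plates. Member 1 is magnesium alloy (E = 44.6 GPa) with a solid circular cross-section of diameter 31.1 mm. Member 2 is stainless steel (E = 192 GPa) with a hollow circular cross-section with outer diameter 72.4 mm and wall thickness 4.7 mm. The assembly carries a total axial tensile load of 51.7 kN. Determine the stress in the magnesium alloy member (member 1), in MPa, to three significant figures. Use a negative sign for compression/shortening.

A_1 = 759.6 mm².
A_2 = 999.6 mm².
Equal strain + equilibrium ⇒ each member carries load in proportion to AE: A₁E₁ = 33880000 N, A₂E₂ = 191900000 N, ΣAE = 225800000 N.
σ₁ = P·E₁/ΣAE = 51700·44600/225800000 = 10.21 MPa.

10.2 MPa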